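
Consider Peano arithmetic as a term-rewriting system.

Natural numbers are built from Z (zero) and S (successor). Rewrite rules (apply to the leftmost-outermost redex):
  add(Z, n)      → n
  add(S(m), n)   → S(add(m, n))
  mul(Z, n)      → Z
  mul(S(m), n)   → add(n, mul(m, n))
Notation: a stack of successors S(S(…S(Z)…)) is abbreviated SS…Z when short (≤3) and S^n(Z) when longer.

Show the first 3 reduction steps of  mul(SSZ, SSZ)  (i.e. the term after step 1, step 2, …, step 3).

  start: mul(SSZ, SSZ)
  →1  add(SSZ, mul(SZ, SSZ))
  →2  S(add(SZ, mul(SZ, SSZ)))
  →3  S(S(add(Z, mul(SZ, SSZ))))

Answer: after 3 steps: S(S(add(Z, mul(SZ, SSZ))))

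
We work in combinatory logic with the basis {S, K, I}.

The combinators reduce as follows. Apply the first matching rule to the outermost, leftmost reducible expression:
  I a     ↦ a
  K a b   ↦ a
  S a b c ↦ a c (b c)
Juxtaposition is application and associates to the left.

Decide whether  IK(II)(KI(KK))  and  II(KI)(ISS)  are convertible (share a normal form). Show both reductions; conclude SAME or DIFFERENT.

Term A:
  start: IK(II)(KI(KK))
  step 1: K(II)(KI(KK))
  step 2: II
  step 3: I

Term B:
  start: II(KI)(ISS)
  step 1: I(KI)(ISS)
  step 2: KI(ISS)
  step 3: I

Answer: SAME — A ⇓ I, B ⇓ I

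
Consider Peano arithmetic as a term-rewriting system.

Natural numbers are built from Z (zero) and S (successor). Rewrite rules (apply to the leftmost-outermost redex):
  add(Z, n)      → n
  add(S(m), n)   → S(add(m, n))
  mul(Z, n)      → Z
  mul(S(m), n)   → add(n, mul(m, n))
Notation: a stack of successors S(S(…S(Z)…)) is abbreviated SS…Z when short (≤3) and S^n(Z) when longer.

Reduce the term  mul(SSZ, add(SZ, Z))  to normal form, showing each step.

  start: mul(SSZ, add(SZ, Z))
  [1] add(add(SZ, Z), mul(SZ, add(SZ, Z)))
  [2] add(S(add(Z, Z)), mul(SZ, add(SZ, Z)))
  [3] S(add(add(Z, Z), mul(SZ, add(SZ, Z))))
  [4] S(add(Z, mul(SZ, add(SZ, Z))))
  [5] S(mul(SZ, add(SZ, Z)))
  [6] S(add(add(SZ, Z), mul(Z, add(SZ, Z))))
  [7] S(add(S(add(Z, Z)), mul(Z, add(SZ, Z))))
  [8] S(S(add(add(Z, Z), mul(Z, add(SZ, Z)))))
  [9] S(S(add(Z, mul(Z, add(SZ, Z)))))
  [10] S(S(mul(Z, add(SZ, Z))))
  [11] SSZ

Answer: normal form = SSZ  (in 11 steps)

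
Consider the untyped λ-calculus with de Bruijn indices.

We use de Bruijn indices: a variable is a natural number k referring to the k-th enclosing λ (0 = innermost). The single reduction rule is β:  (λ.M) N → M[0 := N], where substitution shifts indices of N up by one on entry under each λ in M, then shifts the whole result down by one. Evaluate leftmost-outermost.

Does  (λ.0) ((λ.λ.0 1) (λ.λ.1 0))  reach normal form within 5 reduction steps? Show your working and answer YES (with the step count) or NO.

Answer: YES — reaches normal form λ.0 (λ.λ.1 0) in 2 ≤ 5 steps

Derivation:
  start: (λ.0) ((λ.λ.0 1) (λ.λ.1 0))
  [1] (λ.λ.0 1) (λ.λ.1 0)
  [2] λ.0 (λ.λ.1 0)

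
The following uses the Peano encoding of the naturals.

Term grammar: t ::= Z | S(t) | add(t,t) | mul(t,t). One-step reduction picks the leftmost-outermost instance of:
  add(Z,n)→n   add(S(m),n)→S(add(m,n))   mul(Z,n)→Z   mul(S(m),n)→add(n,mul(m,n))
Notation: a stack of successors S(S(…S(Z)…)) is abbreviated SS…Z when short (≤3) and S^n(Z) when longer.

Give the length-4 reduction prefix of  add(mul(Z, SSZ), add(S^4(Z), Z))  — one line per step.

  start: add(mul(Z, SSZ), add(S^4(Z), Z))
  [1] add(Z, add(S^4(Z), Z))
  [2] add(S^4(Z), Z)
  [3] S(add(SSSZ, Z))
  [4] S(S(add(SSZ, Z)))

Answer: after 4 steps: S(S(add(SSZ, Z)))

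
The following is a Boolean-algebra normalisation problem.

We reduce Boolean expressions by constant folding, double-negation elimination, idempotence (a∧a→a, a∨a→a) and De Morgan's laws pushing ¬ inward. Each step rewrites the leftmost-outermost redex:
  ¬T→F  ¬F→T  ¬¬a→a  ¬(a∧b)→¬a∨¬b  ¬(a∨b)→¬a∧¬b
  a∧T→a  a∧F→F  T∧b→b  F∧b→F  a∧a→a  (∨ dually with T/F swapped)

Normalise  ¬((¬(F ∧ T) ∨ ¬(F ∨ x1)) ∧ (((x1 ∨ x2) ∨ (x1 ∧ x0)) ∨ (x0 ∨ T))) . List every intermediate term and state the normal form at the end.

  start: ¬((¬(F ∧ T) ∨ ¬(F ∨ x1)) ∧ (((x1 ∨ x2) ∨ (x1 ∧ x0)) ∨ (x0 ∨ T)))
  →1  ¬(¬(F ∧ T) ∨ ¬(F ∨ x1)) ∨ ¬(((x1 ∨ x2) ∨ (x1 ∧ x0)) ∨ (x0 ∨ T))
  →2  (¬¬(F ∧ T) ∧ ¬¬(F ∨ x1)) ∨ ¬(((x1 ∨ x2) ∨ (x1 ∧ x0)) ∨ (x0 ∨ T))
  →3  ((F ∧ T) ∧ ¬¬(F ∨ x1)) ∨ ¬(((x1 ∨ x2) ∨ (x1 ∧ x0)) ∨ (x0 ∨ T))
  →4  (F ∧ ¬¬(F ∨ x1)) ∨ ¬(((x1 ∨ x2) ∨ (x1 ∧ x0)) ∨ (x0 ∨ T))
  →5  F ∨ ¬(((x1 ∨ x2) ∨ (x1 ∧ x0)) ∨ (x0 ∨ T))
  →6  ¬(((x1 ∨ x2) ∨ (x1 ∧ x0)) ∨ (x0 ∨ T))
  →7  ¬((x1 ∨ x2) ∨ (x1 ∧ x0)) ∧ ¬(x0 ∨ T)
  →8  (¬(x1 ∨ x2) ∧ ¬(x1 ∧ x0)) ∧ ¬(x0 ∨ T)
  →9  ((¬x1 ∧ ¬x2) ∧ ¬(x1 ∧ x0)) ∧ ¬(x0 ∨ T)
  →10  ((¬x1 ∧ ¬x2) ∧ (¬x1 ∨ ¬x0)) ∧ ¬(x0 ∨ T)
  →11  ((¬x1 ∧ ¬x2) ∧ (¬x1 ∨ ¬x0)) ∧ (¬x0 ∧ ¬T)
  →12  ((¬x1 ∧ ¬x2) ∧ (¬x1 ∨ ¬x0)) ∧ (¬x0 ∧ F)
  →13  ((¬x1 ∧ ¬x2) ∧ (¬x1 ∨ ¬x0)) ∧ F
  →14  F

Answer: normal form = F  (in 14 steps)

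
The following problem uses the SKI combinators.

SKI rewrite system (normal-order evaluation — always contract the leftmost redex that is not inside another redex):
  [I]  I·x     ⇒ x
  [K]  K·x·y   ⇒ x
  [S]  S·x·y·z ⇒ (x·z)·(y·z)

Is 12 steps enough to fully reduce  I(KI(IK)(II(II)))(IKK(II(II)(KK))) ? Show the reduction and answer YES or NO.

Answer: YES — reaches normal form K in 9 ≤ 12 steps

Working:
  start: I(KI(IK)(II(II)))(IKK(II(II)(KK)))
  →1  KI(IK)(II(II))(IKK(II(II)(KK)))
  →2  I(II(II))(IKK(II(II)(KK)))
  →3  II(II)(IKK(II(II)(KK)))
  →4  I(II)(IKK(II(II)(KK)))
  →5  II(IKK(II(II)(KK)))
  →6  I(IKK(II(II)(KK)))
  →7  IKK(II(II)(KK))
  →8  KK(II(II)(KK))
  →9  K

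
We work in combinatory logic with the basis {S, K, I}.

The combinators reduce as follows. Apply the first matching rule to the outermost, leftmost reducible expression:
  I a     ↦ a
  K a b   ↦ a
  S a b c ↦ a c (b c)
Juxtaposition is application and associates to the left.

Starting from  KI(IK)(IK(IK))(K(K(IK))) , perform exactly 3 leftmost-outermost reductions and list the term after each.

Answer: after 3 steps: K(IK)(K(K(IK)))

Reduction:
  start: KI(IK)(IK(IK))(K(K(IK)))
  step 1: I(IK(IK))(K(K(IK)))
  step 2: IK(IK)(K(K(IK)))
  step 3: K(IK)(K(K(IK)))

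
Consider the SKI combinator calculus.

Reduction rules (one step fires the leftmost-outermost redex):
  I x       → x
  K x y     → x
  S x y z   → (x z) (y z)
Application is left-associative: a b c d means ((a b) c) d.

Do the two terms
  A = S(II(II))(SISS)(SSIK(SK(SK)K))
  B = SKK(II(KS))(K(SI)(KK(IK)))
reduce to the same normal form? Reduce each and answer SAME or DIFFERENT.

Term A:
  start: S(II(II))(SISS)(SSIK(SK(SK)K))
  →1  II(II)(SSIK(SK(SK)K))(SISS(SSIK(SK(SK)K)))
  →2  I(II)(SSIK(SK(SK)K))(SISS(SSIK(SK(SK)K)))
  →3  II(SSIK(SK(SK)K))(SISS(SSIK(SK(SK)K)))
  →4  I(SSIK(SK(SK)K))(SISS(SSIK(SK(SK)K)))
  →5  SSIK(SK(SK)K)(SISS(SSIK(SK(SK)K)))
  →6  SK(IK)(SK(SK)K)(SISS(SSIK(SK(SK)K)))
  →7  K(SK(SK)K)(IK(SK(SK)K))(SISS(SSIK(SK(SK)K)))
  →8  SK(SK)K(SISS(SSIK(SK(SK)K)))
  →9  KK(SKK)(SISS(SSIK(SK(SK)K)))
  →10  K(SISS(SSIK(SK(SK)K)))
  →11  K(IS(SS)(SSIK(SK(SK)K)))
  →12  K(S(SS)(SSIK(SK(SK)K)))
  →13  K(S(SS)(SK(IK)(SK(SK)K)))
  →14  K(S(SS)(K(SK(SK)K)(IK(SK(SK)K))))
  →15  K(S(SS)(SK(SK)K))
  →16  K(S(SS)(KK(SKK)))
  →17  K(S(SS)K)

Term B:
  start: SKK(II(KS))(K(SI)(KK(IK)))
  →1  K(II(KS))(K(II(KS)))(K(SI)(KK(IK)))
  →2  II(KS)(K(SI)(KK(IK)))
  →3  I(KS)(K(SI)(KK(IK)))
  →4  KS(K(SI)(KK(IK)))
  →5  S

Answer: DIFFERENT — A ⇓ K(S(SS)K), B ⇓ S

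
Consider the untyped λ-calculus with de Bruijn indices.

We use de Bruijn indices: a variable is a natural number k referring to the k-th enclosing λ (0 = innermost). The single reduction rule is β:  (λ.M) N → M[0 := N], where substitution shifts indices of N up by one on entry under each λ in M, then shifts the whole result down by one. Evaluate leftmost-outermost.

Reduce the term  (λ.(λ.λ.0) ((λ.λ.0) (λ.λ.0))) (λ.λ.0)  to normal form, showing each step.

  start: (λ.(λ.λ.0) ((λ.λ.0) (λ.λ.0))) (λ.λ.0)
  step 1: (λ.λ.0) ((λ.λ.0) (λ.λ.0))
  step 2: λ.0

Answer: normal form = λ.0  (in 2 steps)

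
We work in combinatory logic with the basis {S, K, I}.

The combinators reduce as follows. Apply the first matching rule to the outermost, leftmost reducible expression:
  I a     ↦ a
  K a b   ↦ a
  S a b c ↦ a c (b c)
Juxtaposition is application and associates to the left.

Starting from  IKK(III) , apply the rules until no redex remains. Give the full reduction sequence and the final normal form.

Answer: normal form = K  (in 2 steps)

Working:
  start: IKK(III)
  step 1: KK(III)
  step 2: K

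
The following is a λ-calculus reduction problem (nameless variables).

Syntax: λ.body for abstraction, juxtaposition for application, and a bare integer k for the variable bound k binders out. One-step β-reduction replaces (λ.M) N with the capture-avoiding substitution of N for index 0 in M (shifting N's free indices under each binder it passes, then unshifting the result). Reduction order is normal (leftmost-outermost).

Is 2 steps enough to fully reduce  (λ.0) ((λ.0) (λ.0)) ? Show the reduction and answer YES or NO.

  start: (λ.0) ((λ.0) (λ.0))
  →1  (λ.0) (λ.0)
  →2  λ.0

Answer: YES — reaches normal form λ.0 in 2 ≤ 2 steps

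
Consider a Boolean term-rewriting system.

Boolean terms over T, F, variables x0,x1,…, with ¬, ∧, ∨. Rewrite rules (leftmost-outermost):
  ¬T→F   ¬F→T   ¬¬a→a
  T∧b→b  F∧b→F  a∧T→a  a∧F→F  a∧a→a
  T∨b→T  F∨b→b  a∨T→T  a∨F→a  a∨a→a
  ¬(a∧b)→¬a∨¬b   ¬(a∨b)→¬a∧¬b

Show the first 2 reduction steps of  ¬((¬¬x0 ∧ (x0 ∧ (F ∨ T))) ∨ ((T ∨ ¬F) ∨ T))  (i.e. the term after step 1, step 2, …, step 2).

  start: ¬((¬¬x0 ∧ (x0 ∧ (F ∨ T))) ∨ ((T ∨ ¬F) ∨ T))
  step 1: ¬(¬¬x0 ∧ (x0 ∧ (F ∨ T))) ∧ ¬((T ∨ ¬F) ∨ T)
  step 2: (¬¬¬x0 ∨ ¬(x0 ∧ (F ∨ T))) ∧ ¬((T ∨ ¬F) ∨ T)

Answer: after 2 steps: (¬¬¬x0 ∨ ¬(x0 ∧ (F ∨ T))) ∧ ¬((T ∨ ¬F) ∨ T)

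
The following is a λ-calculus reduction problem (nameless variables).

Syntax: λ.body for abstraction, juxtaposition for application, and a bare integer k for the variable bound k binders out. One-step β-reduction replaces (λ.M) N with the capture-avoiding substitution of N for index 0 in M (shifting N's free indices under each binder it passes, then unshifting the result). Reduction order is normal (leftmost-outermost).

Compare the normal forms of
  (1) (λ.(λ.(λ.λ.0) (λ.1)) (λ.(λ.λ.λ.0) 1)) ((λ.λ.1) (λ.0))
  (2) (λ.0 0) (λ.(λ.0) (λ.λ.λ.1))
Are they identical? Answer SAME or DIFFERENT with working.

Answer: DIFFERENT — A ⇓ λ.0, B ⇓ λ.λ.λ.1

Derivation:
Term A:
  start: (λ.(λ.(λ.λ.0) (λ.1)) (λ.(λ.λ.λ.0) 1)) ((λ.λ.1) (λ.0))
  step 1: (λ.(λ.λ.0) (λ.1)) (λ.(λ.λ.λ.0) ((λ.λ.1) (λ.0)))
  step 2: (λ.λ.0) (λ.λ.(λ.λ.λ.0) ((λ.λ.1) (λ.0)))
  step 3: λ.0

Term B:
  start: (λ.0 0) (λ.(λ.0) (λ.λ.λ.1))
  step 1: (λ.(λ.0) (λ.λ.λ.1)) (λ.(λ.0) (λ.λ.λ.1))
  step 2: (λ.0) (λ.λ.λ.1)
  step 3: λ.λ.λ.1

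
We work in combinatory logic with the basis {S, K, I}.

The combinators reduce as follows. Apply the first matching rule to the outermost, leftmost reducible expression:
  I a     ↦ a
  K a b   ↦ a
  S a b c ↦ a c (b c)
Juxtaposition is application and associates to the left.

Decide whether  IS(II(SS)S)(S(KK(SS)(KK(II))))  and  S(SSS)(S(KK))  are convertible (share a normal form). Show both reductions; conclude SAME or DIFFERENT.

Term A:
  start: IS(II(SS)S)(S(KK(SS)(KK(II))))
  step 1: S(II(SS)S)(S(KK(SS)(KK(II))))
  step 2: S(I(SS)S)(S(KK(SS)(KK(II))))
  step 3: S(SSS)(S(KK(SS)(KK(II))))
  step 4: S(SSS)(S(K(KK(II))))
  step 5: S(SSS)(S(KK))

Term B:
  start: S(SSS)(S(KK))

Answer: SAME — A ⇓ S(SSS)(S(KK)), B ⇓ S(SSS)(S(KK))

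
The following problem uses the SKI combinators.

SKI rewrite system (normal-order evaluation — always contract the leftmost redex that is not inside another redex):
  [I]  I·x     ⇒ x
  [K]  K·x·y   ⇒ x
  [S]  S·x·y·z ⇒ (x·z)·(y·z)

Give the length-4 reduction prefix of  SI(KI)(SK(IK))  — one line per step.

  start: SI(KI)(SK(IK))
  [1] I(SK(IK))(KI(SK(IK)))
  [2] SK(IK)(KI(SK(IK)))
  [3] K(KI(SK(IK)))(IK(KI(SK(IK))))
  [4] KI(SK(IK))

Answer: after 4 steps: KI(SK(IK))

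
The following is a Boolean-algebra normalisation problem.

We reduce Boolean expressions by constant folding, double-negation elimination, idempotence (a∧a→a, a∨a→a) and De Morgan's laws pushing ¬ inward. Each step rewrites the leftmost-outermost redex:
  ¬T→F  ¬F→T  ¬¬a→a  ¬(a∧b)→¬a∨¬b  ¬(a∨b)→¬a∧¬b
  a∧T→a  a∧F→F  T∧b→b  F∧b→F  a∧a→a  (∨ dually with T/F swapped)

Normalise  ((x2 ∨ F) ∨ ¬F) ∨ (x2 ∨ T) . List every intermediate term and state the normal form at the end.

Answer: normal form = T  (in 4 steps)

Working:
  start: ((x2 ∨ F) ∨ ¬F) ∨ (x2 ∨ T)
  →1  (x2 ∨ ¬F) ∨ (x2 ∨ T)
  →2  (x2 ∨ T) ∨ (x2 ∨ T)
  →3  x2 ∨ T
  →4  T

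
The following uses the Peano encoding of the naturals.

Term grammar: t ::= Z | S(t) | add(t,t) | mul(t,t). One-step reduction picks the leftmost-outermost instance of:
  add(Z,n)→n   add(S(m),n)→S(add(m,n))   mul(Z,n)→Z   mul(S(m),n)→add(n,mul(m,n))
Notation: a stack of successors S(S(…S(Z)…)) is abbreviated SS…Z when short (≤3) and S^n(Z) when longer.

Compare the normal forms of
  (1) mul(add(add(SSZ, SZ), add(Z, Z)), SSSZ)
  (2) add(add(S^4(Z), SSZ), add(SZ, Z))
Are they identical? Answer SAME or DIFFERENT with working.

Answer: DIFFERENT — A ⇓ S^9(Z), B ⇓ S^7(Z)

Derivation:
Term A:
  start: mul(add(add(SSZ, SZ), add(Z, Z)), SSSZ)
  step 1: mul(add(S(add(SZ, SZ)), add(Z, Z)), SSSZ)
  step 2: mul(S(add(add(SZ, SZ), add(Z, Z))), SSSZ)
  step 3: add(SSSZ, mul(add(add(SZ, SZ), add(Z, Z)), SSSZ))
  step 4: S(add(SSZ, mul(add(add(SZ, SZ), add(Z, Z)), SSSZ)))
  step 5: S(S(add(SZ, mul(add(add(SZ, SZ), add(Z, Z)), SSSZ))))
  step 6: S(S(S(add(Z, mul(add(add(SZ, SZ), add(Z, Z)), SSSZ)))))
  step 7: S(S(S(mul(add(add(SZ, SZ), add(Z, Z)), SSSZ))))
  step 8: S(S(S(mul(add(S(add(Z, SZ)), add(Z, Z)), SSSZ))))
  step 9: S(S(S(mul(S(add(add(Z, SZ), add(Z, Z))), SSSZ))))
  step 10: S(S(S(add(SSSZ, mul(add(add(Z, SZ), add(Z, Z)), SSSZ)))))
  step 11: S(S(S(S(add(SSZ, mul(add(add(Z, SZ), add(Z, Z)), SSSZ))))))
  step 12: S(S(S(S(S(add(SZ, mul(add(add(Z, SZ), add(Z, Z)), SSSZ)))))))
  step 13: S(S(S(S(S(S(add(Z, mul(add(add(Z, SZ), add(Z, Z)), SSSZ))))))))
  step 14: S(S(S(S(S(S(mul(add(add(Z, SZ), add(Z, Z)), SSSZ)))))))
  step 15: S(S(S(S(S(S(mul(add(SZ, add(Z, Z)), SSSZ)))))))
  step 16: S(S(S(S(S(S(mul(S(add(Z, add(Z, Z))), SSSZ)))))))
  step 17: S(S(S(S(S(S(add(SSSZ, mul(add(Z, add(Z, Z)), SSSZ))))))))
  step 18: S(S(S(S(S(S(S(add(SSZ, mul(add(Z, add(Z, Z)), SSSZ)))))))))
  step 19: S(S(S(S(S(S(S(S(add(SZ, mul(add(Z, add(Z, Z)), SSSZ))))))))))
  step 20: S(S(S(S(S(S(S(S(S(add(Z, mul(add(Z, add(Z, Z)), SSSZ)))))))))))
  step 21: S(S(S(S(S(S(S(S(S(mul(add(Z, add(Z, Z)), SSSZ))))))))))
  step 22: S(S(S(S(S(S(S(S(S(mul(add(Z, Z), SSSZ))))))))))
  step 23: S(S(S(S(S(S(S(S(S(mul(Z, SSSZ))))))))))
  step 24: S^9(Z)

Term B:
  start: add(add(S^4(Z), SSZ), add(SZ, Z))
  step 1: add(S(add(SSSZ, SSZ)), add(SZ, Z))
  step 2: S(add(add(SSSZ, SSZ), add(SZ, Z)))
  step 3: S(add(S(add(SSZ, SSZ)), add(SZ, Z)))
  step 4: S(S(add(add(SSZ, SSZ), add(SZ, Z))))
  step 5: S(S(add(S(add(SZ, SSZ)), add(SZ, Z))))
  step 6: S(S(S(add(add(SZ, SSZ), add(SZ, Z)))))
  step 7: S(S(S(add(S(add(Z, SSZ)), add(SZ, Z)))))
  step 8: S(S(S(S(add(add(Z, SSZ), add(SZ, Z))))))
  step 9: S(S(S(S(add(SSZ, add(SZ, Z))))))
  step 10: S(S(S(S(S(add(SZ, add(SZ, Z)))))))
  step 11: S(S(S(S(S(S(add(Z, add(SZ, Z))))))))
  step 12: S(S(S(S(S(S(add(SZ, Z)))))))
  step 13: S(S(S(S(S(S(S(add(Z, Z))))))))
  step 14: S^7(Z)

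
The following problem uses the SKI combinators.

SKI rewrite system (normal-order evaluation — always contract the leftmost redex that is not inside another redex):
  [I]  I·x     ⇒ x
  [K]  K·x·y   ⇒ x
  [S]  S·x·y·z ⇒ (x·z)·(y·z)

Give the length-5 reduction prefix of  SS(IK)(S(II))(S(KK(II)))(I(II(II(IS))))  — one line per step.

  start: SS(IK)(S(II))(S(KK(II)))(I(II(II(IS))))
  →1  S(S(II))(IK(S(II)))(S(KK(II)))(I(II(II(IS))))
  →2  S(II)(S(KK(II)))(IK(S(II))(S(KK(II))))(I(II(II(IS))))
  →3  II(IK(S(II))(S(KK(II))))(S(KK(II))(IK(S(II))(S(KK(II)))))(I(II(II(IS))))
  →4  I(IK(S(II))(S(KK(II))))(S(KK(II))(IK(S(II))(S(KK(II)))))(I(II(II(IS))))
  →5  IK(S(II))(S(KK(II)))(S(KK(II))(IK(S(II))(S(KK(II)))))(I(II(II(IS))))

Answer: after 5 steps: IK(S(II))(S(KK(II)))(S(KK(II))(IK(S(II))(S(KK(II)))))(I(II(II(IS))))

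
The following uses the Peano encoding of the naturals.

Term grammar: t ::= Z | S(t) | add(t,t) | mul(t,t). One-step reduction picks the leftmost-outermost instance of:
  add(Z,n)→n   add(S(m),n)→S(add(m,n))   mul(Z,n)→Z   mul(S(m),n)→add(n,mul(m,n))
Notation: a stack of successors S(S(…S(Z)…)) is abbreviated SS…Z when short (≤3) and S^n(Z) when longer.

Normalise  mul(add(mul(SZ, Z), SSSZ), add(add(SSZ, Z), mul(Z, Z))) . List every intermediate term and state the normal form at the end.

  start: mul(add(mul(SZ, Z), SSSZ), add(add(SSZ, Z), mul(Z, Z)))
  →1  mul(add(add(Z, mul(Z, Z)), SSSZ), add(add(SSZ, Z), mul(Z, Z)))
  →2  mul(add(mul(Z, Z), SSSZ), add(add(SSZ, Z), mul(Z, Z)))
  →3  mul(add(Z, SSSZ), add(add(SSZ, Z), mul(Z, Z)))
  →4  mul(SSSZ, add(add(SSZ, Z), mul(Z, Z)))
  →5  add(add(add(SSZ, Z), mul(Z, Z)), mul(SSZ, add(add(SSZ, Z), mul(Z, Z))))
  →6  add(add(S(add(SZ, Z)), mul(Z, Z)), mul(SSZ, add(add(SSZ, Z), mul(Z, Z))))
  →7  add(S(add(add(SZ, Z), mul(Z, Z))), mul(SSZ, add(add(SSZ, Z), mul(Z, Z))))
  →8  S(add(add(add(SZ, Z), mul(Z, Z)), mul(SSZ, add(add(SSZ, Z), mul(Z, Z)))))
  →9  S(add(add(S(add(Z, Z)), mul(Z, Z)), mul(SSZ, add(add(SSZ, Z), mul(Z, Z)))))
  →10  S(add(S(add(add(Z, Z), mul(Z, Z))), mul(SSZ, add(add(SSZ, Z), mul(Z, Z)))))
  →11  S(S(add(add(add(Z, Z), mul(Z, Z)), mul(SSZ, add(add(SSZ, Z), mul(Z, Z))))))
  →12  S(S(add(add(Z, mul(Z, Z)), mul(SSZ, add(add(SSZ, Z), mul(Z, Z))))))
  →13  S(S(add(mul(Z, Z), mul(SSZ, add(add(SSZ, Z), mul(Z, Z))))))
  →14  S(S(add(Z, mul(SSZ, add(add(SSZ, Z), mul(Z, Z))))))
  →15  S(S(mul(SSZ, add(add(SSZ, Z), mul(Z, Z)))))
  →16  S(S(add(add(add(SSZ, Z), mul(Z, Z)), mul(SZ, add(add(SSZ, Z), mul(Z, Z))))))
  →17  S(S(add(add(S(add(SZ, Z)), mul(Z, Z)), mul(SZ, add(add(SSZ, Z), mul(Z, Z))))))
  →18  S(S(add(S(add(add(SZ, Z), mul(Z, Z))), mul(SZ, add(add(SSZ, Z), mul(Z, Z))))))
  →19  S(S(S(add(add(add(SZ, Z), mul(Z, Z)), mul(SZ, add(add(SSZ, Z), mul(Z, Z)))))))
  →20  S(S(S(add(add(S(add(Z, Z)), mul(Z, Z)), mul(SZ, add(add(SSZ, Z), mul(Z, Z)))))))
  →21  S(S(S(add(S(add(add(Z, Z), mul(Z, Z))), mul(SZ, add(add(SSZ, Z), mul(Z, Z)))))))
  →22  S(S(S(S(add(add(add(Z, Z), mul(Z, Z)), mul(SZ, add(add(SSZ, Z), mul(Z, Z))))))))
  →23  S(S(S(S(add(add(Z, mul(Z, Z)), mul(SZ, add(add(SSZ, Z), mul(Z, Z))))))))
  →24  S(S(S(S(add(mul(Z, Z), mul(SZ, add(add(SSZ, Z), mul(Z, Z))))))))
  →25  S(S(S(S(add(Z, mul(SZ, add(add(SSZ, Z), mul(Z, Z))))))))
  →26  S(S(S(S(mul(SZ, add(add(SSZ, Z), mul(Z, Z)))))))
  →27  S(S(S(S(add(add(add(SSZ, Z), mul(Z, Z)), mul(Z, add(add(SSZ, Z), mul(Z, Z))))))))
  →28  S(S(S(S(add(add(S(add(SZ, Z)), mul(Z, Z)), mul(Z, add(add(SSZ, Z), mul(Z, Z))))))))
  →29  S(S(S(S(add(S(add(add(SZ, Z), mul(Z, Z))), mul(Z, add(add(SSZ, Z), mul(Z, Z))))))))
  →30  S(S(S(S(S(add(add(add(SZ, Z), mul(Z, Z)), mul(Z, add(add(SSZ, Z), mul(Z, Z)))))))))
  →31  S(S(S(S(S(add(add(S(add(Z, Z)), mul(Z, Z)), mul(Z, add(add(SSZ, Z), mul(Z, Z)))))))))
  →32  S(S(S(S(S(add(S(add(add(Z, Z), mul(Z, Z))), mul(Z, add(add(SSZ, Z), mul(Z, Z)))))))))
  →33  S(S(S(S(S(S(add(add(add(Z, Z), mul(Z, Z)), mul(Z, add(add(SSZ, Z), mul(Z, Z))))))))))
  →34  S(S(S(S(S(S(add(add(Z, mul(Z, Z)), mul(Z, add(add(SSZ, Z), mul(Z, Z))))))))))
  →35  S(S(S(S(S(S(add(mul(Z, Z), mul(Z, add(add(SSZ, Z), mul(Z, Z))))))))))
  →36  S(S(S(S(S(S(add(Z, mul(Z, add(add(SSZ, Z), mul(Z, Z))))))))))
  →37  S(S(S(S(S(S(mul(Z, add(add(SSZ, Z), mul(Z, Z)))))))))
  →38  S^6(Z)

Answer: normal form = S^6(Z)  (in 38 steps)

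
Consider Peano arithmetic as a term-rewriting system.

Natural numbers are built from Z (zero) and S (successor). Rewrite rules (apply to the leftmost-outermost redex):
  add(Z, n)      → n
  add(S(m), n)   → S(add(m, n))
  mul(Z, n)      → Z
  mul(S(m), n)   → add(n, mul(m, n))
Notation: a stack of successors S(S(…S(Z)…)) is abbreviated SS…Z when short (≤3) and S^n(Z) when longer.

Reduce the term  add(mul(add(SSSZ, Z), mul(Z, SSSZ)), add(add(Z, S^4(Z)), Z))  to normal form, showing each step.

Answer: normal form = S^4(Z)  (in 21 steps)

Working:
  start: add(mul(add(SSSZ, Z), mul(Z, SSSZ)), add(add(Z, S^4(Z)), Z))
  step 1: add(mul(S(add(SSZ, Z)), mul(Z, SSSZ)), add(add(Z, S^4(Z)), Z))
  step 2: add(add(mul(Z, SSSZ), mul(add(SSZ, Z), mul(Z, SSSZ))), add(add(Z, S^4(Z)), Z))
  step 3: add(add(Z, mul(add(SSZ, Z), mul(Z, SSSZ))), add(add(Z, S^4(Z)), Z))
  step 4: add(mul(add(SSZ, Z), mul(Z, SSSZ)), add(add(Z, S^4(Z)), Z))
  step 5: add(mul(S(add(SZ, Z)), mul(Z, SSSZ)), add(add(Z, S^4(Z)), Z))
  step 6: add(add(mul(Z, SSSZ), mul(add(SZ, Z), mul(Z, SSSZ))), add(add(Z, S^4(Z)), Z))
  step 7: add(add(Z, mul(add(SZ, Z), mul(Z, SSSZ))), add(add(Z, S^4(Z)), Z))
  step 8: add(mul(add(SZ, Z), mul(Z, SSSZ)), add(add(Z, S^4(Z)), Z))
  step 9: add(mul(S(add(Z, Z)), mul(Z, SSSZ)), add(add(Z, S^4(Z)), Z))
  step 10: add(add(mul(Z, SSSZ), mul(add(Z, Z), mul(Z, SSSZ))), add(add(Z, S^4(Z)), Z))
  step 11: add(add(Z, mul(add(Z, Z), mul(Z, SSSZ))), add(add(Z, S^4(Z)), Z))
  step 12: add(mul(add(Z, Z), mul(Z, SSSZ)), add(add(Z, S^4(Z)), Z))
  step 13: add(mul(Z, mul(Z, SSSZ)), add(add(Z, S^4(Z)), Z))
  step 14: add(Z, add(add(Z, S^4(Z)), Z))
  step 15: add(add(Z, S^4(Z)), Z)
  step 16: add(S^4(Z), Z)
  step 17: S(add(SSSZ, Z))
  step 18: S(S(add(SSZ, Z)))
  step 19: S(S(S(add(SZ, Z))))
  step 20: S(S(S(S(add(Z, Z)))))
  step 21: S^4(Z)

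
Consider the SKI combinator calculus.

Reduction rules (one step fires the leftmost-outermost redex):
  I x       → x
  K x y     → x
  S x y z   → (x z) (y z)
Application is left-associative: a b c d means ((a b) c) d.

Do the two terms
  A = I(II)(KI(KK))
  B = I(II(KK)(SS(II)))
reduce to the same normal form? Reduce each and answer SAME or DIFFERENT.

Answer: DIFFERENT — A ⇓ I, B ⇓ K

Working:
Term A:
  start: I(II)(KI(KK))
  [1] II(KI(KK))
  [2] I(KI(KK))
  [3] KI(KK)
  [4] I

Term B:
  start: I(II(KK)(SS(II)))
  [1] II(KK)(SS(II))
  [2] I(KK)(SS(II))
  [3] KK(SS(II))
  [4] K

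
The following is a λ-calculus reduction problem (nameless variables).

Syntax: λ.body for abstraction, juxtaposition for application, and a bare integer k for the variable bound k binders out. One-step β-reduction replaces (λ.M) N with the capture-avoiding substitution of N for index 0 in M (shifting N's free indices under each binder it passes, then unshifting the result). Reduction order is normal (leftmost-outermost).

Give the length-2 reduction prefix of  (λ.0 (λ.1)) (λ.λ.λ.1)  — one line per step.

Answer: after 2 steps: λ.λ.1

Derivation:
  start: (λ.0 (λ.1)) (λ.λ.λ.1)
  [1] (λ.λ.λ.1) (λ.λ.λ.λ.1)
  [2] λ.λ.1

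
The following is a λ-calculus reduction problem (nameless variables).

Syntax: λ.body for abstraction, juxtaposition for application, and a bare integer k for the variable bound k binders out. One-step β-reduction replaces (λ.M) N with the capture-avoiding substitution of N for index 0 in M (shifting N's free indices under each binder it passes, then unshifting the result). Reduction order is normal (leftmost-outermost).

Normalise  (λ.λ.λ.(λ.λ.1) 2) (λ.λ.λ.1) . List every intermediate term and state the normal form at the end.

Answer: normal form = λ.λ.λ.λ.λ.λ.1  (in 2 steps)

Reduction:
  start: (λ.λ.λ.(λ.λ.1) 2) (λ.λ.λ.1)
  [1] λ.λ.(λ.λ.1) (λ.λ.λ.1)
  [2] λ.λ.λ.λ.λ.λ.1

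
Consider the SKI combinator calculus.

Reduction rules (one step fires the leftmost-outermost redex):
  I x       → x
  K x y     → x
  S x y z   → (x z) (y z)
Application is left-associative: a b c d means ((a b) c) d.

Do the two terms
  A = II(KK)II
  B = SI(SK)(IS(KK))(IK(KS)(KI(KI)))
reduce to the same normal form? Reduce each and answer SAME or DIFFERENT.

Term A:
  start: II(KK)II
  step 1: I(KK)II
  step 2: KKII
  step 3: KI

Term B:
  start: SI(SK)(IS(KK))(IK(KS)(KI(KI)))
  step 1: I(IS(KK))(SK(IS(KK)))(IK(KS)(KI(KI)))
  step 2: IS(KK)(SK(IS(KK)))(IK(KS)(KI(KI)))
  step 3: S(KK)(SK(IS(KK)))(IK(KS)(KI(KI)))
  step 4: KK(IK(KS)(KI(KI)))(SK(IS(KK))(IK(KS)(KI(KI))))
  step 5: K(SK(IS(KK))(IK(KS)(KI(KI))))
  step 6: K(K(IK(KS)(KI(KI)))(IS(KK)(IK(KS)(KI(KI)))))
  step 7: K(IK(KS)(KI(KI)))
  step 8: K(K(KS)(KI(KI)))
  step 9: K(KS)

Answer: DIFFERENT — A ⇓ KI, B ⇓ K(KS)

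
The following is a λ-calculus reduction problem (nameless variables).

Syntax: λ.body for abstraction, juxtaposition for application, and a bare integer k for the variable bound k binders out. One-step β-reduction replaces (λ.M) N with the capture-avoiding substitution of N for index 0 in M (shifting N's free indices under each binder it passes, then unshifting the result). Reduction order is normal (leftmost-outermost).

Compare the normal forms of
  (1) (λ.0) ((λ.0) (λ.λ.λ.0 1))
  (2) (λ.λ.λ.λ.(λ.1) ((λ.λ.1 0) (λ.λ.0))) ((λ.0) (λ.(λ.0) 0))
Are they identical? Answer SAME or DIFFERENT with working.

Answer: DIFFERENT — A ⇓ λ.λ.λ.0 1, B ⇓ λ.λ.λ.0

Derivation:
Term A:
  start: (λ.0) ((λ.0) (λ.λ.λ.0 1))
  step 1: (λ.0) (λ.λ.λ.0 1)
  step 2: λ.λ.λ.0 1

Term B:
  start: (λ.λ.λ.λ.(λ.1) ((λ.λ.1 0) (λ.λ.0))) ((λ.0) (λ.(λ.0) 0))
  step 1: λ.λ.λ.(λ.1) ((λ.λ.1 0) (λ.λ.0))
  step 2: λ.λ.λ.0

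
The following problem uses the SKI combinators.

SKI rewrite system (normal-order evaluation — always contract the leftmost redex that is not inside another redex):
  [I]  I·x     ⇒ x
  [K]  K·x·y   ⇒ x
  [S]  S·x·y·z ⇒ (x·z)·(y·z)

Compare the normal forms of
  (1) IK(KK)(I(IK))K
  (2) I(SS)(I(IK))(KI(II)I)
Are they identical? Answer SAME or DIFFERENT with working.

Term A:
  start: IK(KK)(I(IK))K
  step 1: K(KK)(I(IK))K
  step 2: KKK
  step 3: K

Term B:
  start: I(SS)(I(IK))(KI(II)I)
  step 1: SS(I(IK))(KI(II)I)
  step 2: S(KI(II)I)(I(IK)(KI(II)I))
  step 3: S(II)(I(IK)(KI(II)I))
  step 4: SI(I(IK)(KI(II)I))
  step 5: SI(IK(KI(II)I))
  step 6: SI(K(KI(II)I))
  step 7: SI(K(II))
  step 8: SI(KI)

Answer: DIFFERENT — A ⇓ K, B ⇓ SI(KI)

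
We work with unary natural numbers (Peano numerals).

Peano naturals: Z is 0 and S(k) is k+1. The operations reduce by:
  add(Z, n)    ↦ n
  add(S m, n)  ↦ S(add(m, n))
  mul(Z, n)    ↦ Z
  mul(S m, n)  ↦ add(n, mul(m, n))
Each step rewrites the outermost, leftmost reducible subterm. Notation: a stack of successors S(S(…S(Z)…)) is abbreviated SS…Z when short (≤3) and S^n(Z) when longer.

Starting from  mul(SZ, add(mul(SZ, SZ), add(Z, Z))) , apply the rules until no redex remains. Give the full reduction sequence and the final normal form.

Answer: normal form = SZ  (in 11 steps)

Derivation:
  start: mul(SZ, add(mul(SZ, SZ), add(Z, Z)))
  [1] add(add(mul(SZ, SZ), add(Z, Z)), mul(Z, add(mul(SZ, SZ), add(Z, Z))))
  [2] add(add(add(SZ, mul(Z, SZ)), add(Z, Z)), mul(Z, add(mul(SZ, SZ), add(Z, Z))))
  [3] add(add(S(add(Z, mul(Z, SZ))), add(Z, Z)), mul(Z, add(mul(SZ, SZ), add(Z, Z))))
  [4] add(S(add(add(Z, mul(Z, SZ)), add(Z, Z))), mul(Z, add(mul(SZ, SZ), add(Z, Z))))
  [5] S(add(add(add(Z, mul(Z, SZ)), add(Z, Z)), mul(Z, add(mul(SZ, SZ), add(Z, Z)))))
  [6] S(add(add(mul(Z, SZ), add(Z, Z)), mul(Z, add(mul(SZ, SZ), add(Z, Z)))))
  [7] S(add(add(Z, add(Z, Z)), mul(Z, add(mul(SZ, SZ), add(Z, Z)))))
  [8] S(add(add(Z, Z), mul(Z, add(mul(SZ, SZ), add(Z, Z)))))
  [9] S(add(Z, mul(Z, add(mul(SZ, SZ), add(Z, Z)))))
  [10] S(mul(Z, add(mul(SZ, SZ), add(Z, Z))))
  [11] SZ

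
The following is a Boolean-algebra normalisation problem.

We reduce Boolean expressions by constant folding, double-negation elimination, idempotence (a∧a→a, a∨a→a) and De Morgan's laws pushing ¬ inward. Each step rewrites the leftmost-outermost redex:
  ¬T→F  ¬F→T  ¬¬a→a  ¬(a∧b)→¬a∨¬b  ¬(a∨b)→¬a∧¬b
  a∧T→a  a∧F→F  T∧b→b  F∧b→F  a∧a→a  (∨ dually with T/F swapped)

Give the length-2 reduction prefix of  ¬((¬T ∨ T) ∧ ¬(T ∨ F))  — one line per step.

Answer: after 2 steps: (¬¬T ∧ ¬T) ∨ ¬¬(T ∨ F)

Working:
  start: ¬((¬T ∨ T) ∧ ¬(T ∨ F))
  [1] ¬(¬T ∨ T) ∨ ¬¬(T ∨ F)
  [2] (¬¬T ∧ ¬T) ∨ ¬¬(T ∨ F)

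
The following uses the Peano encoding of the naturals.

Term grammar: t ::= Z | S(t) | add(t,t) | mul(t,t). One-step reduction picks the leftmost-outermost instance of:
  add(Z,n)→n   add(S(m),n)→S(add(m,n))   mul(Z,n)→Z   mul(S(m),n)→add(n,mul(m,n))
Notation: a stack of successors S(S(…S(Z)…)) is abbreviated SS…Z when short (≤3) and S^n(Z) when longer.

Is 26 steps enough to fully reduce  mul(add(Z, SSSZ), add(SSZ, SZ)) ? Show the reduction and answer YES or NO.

  start: mul(add(Z, SSSZ), add(SSZ, SZ))
  →1  mul(SSSZ, add(SSZ, SZ))
  →2  add(add(SSZ, SZ), mul(SSZ, add(SSZ, SZ)))
  →3  add(S(add(SZ, SZ)), mul(SSZ, add(SSZ, SZ)))
  →4  S(add(add(SZ, SZ), mul(SSZ, add(SSZ, SZ))))
  →5  S(add(S(add(Z, SZ)), mul(SSZ, add(SSZ, SZ))))
  →6  S(S(add(add(Z, SZ), mul(SSZ, add(SSZ, SZ)))))
  →7  S(S(add(SZ, mul(SSZ, add(SSZ, SZ)))))
  →8  S(S(S(add(Z, mul(SSZ, add(SSZ, SZ))))))
  →9  S(S(S(mul(SSZ, add(SSZ, SZ)))))
  →10  S(S(S(add(add(SSZ, SZ), mul(SZ, add(SSZ, SZ))))))
  →11  S(S(S(add(S(add(SZ, SZ)), mul(SZ, add(SSZ, SZ))))))
  →12  S(S(S(S(add(add(SZ, SZ), mul(SZ, add(SSZ, SZ)))))))
  →13  S(S(S(S(add(S(add(Z, SZ)), mul(SZ, add(SSZ, SZ)))))))
  →14  S(S(S(S(S(add(add(Z, SZ), mul(SZ, add(SSZ, SZ))))))))
  →15  S(S(S(S(S(add(SZ, mul(SZ, add(SSZ, SZ))))))))
  →16  S(S(S(S(S(S(add(Z, mul(SZ, add(SSZ, SZ)))))))))
  →17  S(S(S(S(S(S(mul(SZ, add(SSZ, SZ))))))))
  →18  S(S(S(S(S(S(add(add(SSZ, SZ), mul(Z, add(SSZ, SZ)))))))))
  →19  S(S(S(S(S(S(add(S(add(SZ, SZ)), mul(Z, add(SSZ, SZ)))))))))
  →20  S(S(S(S(S(S(S(add(add(SZ, SZ), mul(Z, add(SSZ, SZ))))))))))
  →21  S(S(S(S(S(S(S(add(S(add(Z, SZ)), mul(Z, add(SSZ, SZ))))))))))
  →22  S(S(S(S(S(S(S(S(add(add(Z, SZ), mul(Z, add(SSZ, SZ)))))))))))
  →23  S(S(S(S(S(S(S(S(add(SZ, mul(Z, add(SSZ, SZ)))))))))))
  →24  S(S(S(S(S(S(S(S(S(add(Z, mul(Z, add(SSZ, SZ))))))))))))
  →25  S(S(S(S(S(S(S(S(S(mul(Z, add(SSZ, SZ)))))))))))
  →26  S^9(Z)

Answer: YES — reaches normal form S^9(Z) in 26 ≤ 26 steps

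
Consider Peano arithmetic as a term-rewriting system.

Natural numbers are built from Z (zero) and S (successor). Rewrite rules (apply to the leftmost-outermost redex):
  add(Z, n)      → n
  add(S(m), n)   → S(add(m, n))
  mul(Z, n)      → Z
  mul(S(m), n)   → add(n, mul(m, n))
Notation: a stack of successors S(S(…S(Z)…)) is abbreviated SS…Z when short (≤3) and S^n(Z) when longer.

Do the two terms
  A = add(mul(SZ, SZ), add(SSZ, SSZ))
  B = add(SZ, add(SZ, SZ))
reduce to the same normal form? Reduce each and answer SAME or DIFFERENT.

Term A:
  start: add(mul(SZ, SZ), add(SSZ, SSZ))
  →1  add(add(SZ, mul(Z, SZ)), add(SSZ, SSZ))
  →2  add(S(add(Z, mul(Z, SZ))), add(SSZ, SSZ))
  →3  S(add(add(Z, mul(Z, SZ)), add(SSZ, SSZ)))
  →4  S(add(mul(Z, SZ), add(SSZ, SSZ)))
  →5  S(add(Z, add(SSZ, SSZ)))
  →6  S(add(SSZ, SSZ))
  →7  S(S(add(SZ, SSZ)))
  →8  S(S(S(add(Z, SSZ))))
  →9  S^5(Z)

Term B:
  start: add(SZ, add(SZ, SZ))
  →1  S(add(Z, add(SZ, SZ)))
  →2  S(add(SZ, SZ))
  →3  S(S(add(Z, SZ)))
  →4  SSSZ

Answer: DIFFERENT — A ⇓ S^5(Z), B ⇓ SSSZ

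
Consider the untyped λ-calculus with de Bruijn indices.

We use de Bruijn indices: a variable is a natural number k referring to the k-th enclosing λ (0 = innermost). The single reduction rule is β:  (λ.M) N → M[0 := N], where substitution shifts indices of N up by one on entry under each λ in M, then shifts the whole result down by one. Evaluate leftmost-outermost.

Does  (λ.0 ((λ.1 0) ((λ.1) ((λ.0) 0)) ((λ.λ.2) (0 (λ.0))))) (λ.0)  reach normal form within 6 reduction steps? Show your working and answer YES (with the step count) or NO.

Answer: NO — after 6 steps the term is (λ.λ.λ.0) ((λ.0) (λ.0)), not yet normal

Working:
  start: (λ.0 ((λ.1 0) ((λ.1) ((λ.0) 0)) ((λ.λ.2) (0 (λ.0))))) (λ.0)
  step 1: (λ.0) ((λ.(λ.0) 0) ((λ.λ.0) ((λ.0) (λ.0))) ((λ.λ.λ.0) ((λ.0) (λ.0))))
  step 2: (λ.(λ.0) 0) ((λ.λ.0) ((λ.0) (λ.0))) ((λ.λ.λ.0) ((λ.0) (λ.0)))
  step 3: (λ.0) ((λ.λ.0) ((λ.0) (λ.0))) ((λ.λ.λ.0) ((λ.0) (λ.0)))
  step 4: (λ.λ.0) ((λ.0) (λ.0)) ((λ.λ.λ.0) ((λ.0) (λ.0)))
  step 5: (λ.0) ((λ.λ.λ.0) ((λ.0) (λ.0)))
  step 6: (λ.λ.λ.0) ((λ.0) (λ.0))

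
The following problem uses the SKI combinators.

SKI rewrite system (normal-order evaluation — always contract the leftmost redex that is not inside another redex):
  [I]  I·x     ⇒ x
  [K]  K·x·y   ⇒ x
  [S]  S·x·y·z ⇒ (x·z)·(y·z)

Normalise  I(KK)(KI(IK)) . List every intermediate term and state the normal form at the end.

  start: I(KK)(KI(IK))
  [1] KK(KI(IK))
  [2] K

Answer: normal form = K  (in 2 steps)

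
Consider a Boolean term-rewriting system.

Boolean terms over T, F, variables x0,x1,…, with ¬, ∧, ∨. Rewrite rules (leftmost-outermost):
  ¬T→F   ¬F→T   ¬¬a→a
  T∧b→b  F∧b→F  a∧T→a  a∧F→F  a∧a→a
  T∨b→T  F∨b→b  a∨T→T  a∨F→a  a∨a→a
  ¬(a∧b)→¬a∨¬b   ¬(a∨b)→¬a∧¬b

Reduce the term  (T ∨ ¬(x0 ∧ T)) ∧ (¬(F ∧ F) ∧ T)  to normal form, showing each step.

  start: (T ∨ ¬(x0 ∧ T)) ∧ (¬(F ∧ F) ∧ T)
  [1] T ∧ (¬(F ∧ F) ∧ T)
  [2] ¬(F ∧ F) ∧ T
  [3] ¬(F ∧ F)
  [4] ¬F ∨ ¬F
  [5] ¬F
  [6] T

Answer: normal form = T  (in 6 steps)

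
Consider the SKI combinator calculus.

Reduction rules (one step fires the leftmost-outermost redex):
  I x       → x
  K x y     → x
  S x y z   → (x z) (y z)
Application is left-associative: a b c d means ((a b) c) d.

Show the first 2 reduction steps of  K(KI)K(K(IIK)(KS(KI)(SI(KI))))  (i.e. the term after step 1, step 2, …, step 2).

  start: K(KI)K(K(IIK)(KS(KI)(SI(KI))))
  step 1: KI(K(IIK)(KS(KI)(SI(KI))))
  step 2: I

Answer: after 2 steps: I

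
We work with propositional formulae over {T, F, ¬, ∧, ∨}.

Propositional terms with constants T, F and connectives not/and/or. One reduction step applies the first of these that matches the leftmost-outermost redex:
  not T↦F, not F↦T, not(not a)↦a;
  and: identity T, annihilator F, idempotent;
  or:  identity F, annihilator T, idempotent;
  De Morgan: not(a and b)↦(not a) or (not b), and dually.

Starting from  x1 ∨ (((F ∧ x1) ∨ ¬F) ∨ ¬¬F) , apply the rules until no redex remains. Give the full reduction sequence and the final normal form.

Answer: normal form = T  (in 5 steps)

Reduction:
  start: x1 ∨ (((F ∧ x1) ∨ ¬F) ∨ ¬¬F)
  →1  x1 ∨ ((F ∨ ¬F) ∨ ¬¬F)
  →2  x1 ∨ (¬F ∨ ¬¬F)
  →3  x1 ∨ (T ∨ ¬¬F)
  →4  x1 ∨ T
  →5  T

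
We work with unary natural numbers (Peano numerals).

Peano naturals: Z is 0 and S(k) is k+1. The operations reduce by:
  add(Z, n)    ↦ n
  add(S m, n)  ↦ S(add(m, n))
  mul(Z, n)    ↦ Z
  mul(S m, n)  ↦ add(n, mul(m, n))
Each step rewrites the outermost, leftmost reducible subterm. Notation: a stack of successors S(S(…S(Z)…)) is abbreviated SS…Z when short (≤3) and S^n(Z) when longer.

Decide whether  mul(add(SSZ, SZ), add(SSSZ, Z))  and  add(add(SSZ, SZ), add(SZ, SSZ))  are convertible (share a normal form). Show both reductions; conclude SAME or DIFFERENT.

Term A:
  start: mul(add(SSZ, SZ), add(SSSZ, Z))
  [1] mul(S(add(SZ, SZ)), add(SSSZ, Z))
  [2] add(add(SSSZ, Z), mul(add(SZ, SZ), add(SSSZ, Z)))
  [3] add(S(add(SSZ, Z)), mul(add(SZ, SZ), add(SSSZ, Z)))
  [4] S(add(add(SSZ, Z), mul(add(SZ, SZ), add(SSSZ, Z))))
  [5] S(add(S(add(SZ, Z)), mul(add(SZ, SZ), add(SSSZ, Z))))
  [6] S(S(add(add(SZ, Z), mul(add(SZ, SZ), add(SSSZ, Z)))))
  [7] S(S(add(S(add(Z, Z)), mul(add(SZ, SZ), add(SSSZ, Z)))))
  [8] S(S(S(add(add(Z, Z), mul(add(SZ, SZ), add(SSSZ, Z))))))
  [9] S(S(S(add(Z, mul(add(SZ, SZ), add(SSSZ, Z))))))
  [10] S(S(S(mul(add(SZ, SZ), add(SSSZ, Z)))))
  [11] S(S(S(mul(S(add(Z, SZ)), add(SSSZ, Z)))))
  [12] S(S(S(add(add(SSSZ, Z), mul(add(Z, SZ), add(SSSZ, Z))))))
  [13] S(S(S(add(S(add(SSZ, Z)), mul(add(Z, SZ), add(SSSZ, Z))))))
  [14] S(S(S(S(add(add(SSZ, Z), mul(add(Z, SZ), add(SSSZ, Z)))))))
  [15] S(S(S(S(add(S(add(SZ, Z)), mul(add(Z, SZ), add(SSSZ, Z)))))))
  [16] S(S(S(S(S(add(add(SZ, Z), mul(add(Z, SZ), add(SSSZ, Z))))))))
  [17] S(S(S(S(S(add(S(add(Z, Z)), mul(add(Z, SZ), add(SSSZ, Z))))))))
  [18] S(S(S(S(S(S(add(add(Z, Z), mul(add(Z, SZ), add(SSSZ, Z)))))))))
  [19] S(S(S(S(S(S(add(Z, mul(add(Z, SZ), add(SSSZ, Z)))))))))
  [20] S(S(S(S(S(S(mul(add(Z, SZ), add(SSSZ, Z))))))))
  [21] S(S(S(S(S(S(mul(SZ, add(SSSZ, Z))))))))
  [22] S(S(S(S(S(S(add(add(SSSZ, Z), mul(Z, add(SSSZ, Z)))))))))
  [23] S(S(S(S(S(S(add(S(add(SSZ, Z)), mul(Z, add(SSSZ, Z)))))))))
  [24] S(S(S(S(S(S(S(add(add(SSZ, Z), mul(Z, add(SSSZ, Z))))))))))
  [25] S(S(S(S(S(S(S(add(S(add(SZ, Z)), mul(Z, add(SSSZ, Z))))))))))
  [26] S(S(S(S(S(S(S(S(add(add(SZ, Z), mul(Z, add(SSSZ, Z)))))))))))
  [27] S(S(S(S(S(S(S(S(add(S(add(Z, Z)), mul(Z, add(SSSZ, Z)))))))))))
  [28] S(S(S(S(S(S(S(S(S(add(add(Z, Z), mul(Z, add(SSSZ, Z))))))))))))
  [29] S(S(S(S(S(S(S(S(S(add(Z, mul(Z, add(SSSZ, Z))))))))))))
  [30] S(S(S(S(S(S(S(S(S(mul(Z, add(SSSZ, Z)))))))))))
  [31] S^9(Z)

Term B:
  start: add(add(SSZ, SZ), add(SZ, SSZ))
  [1] add(S(add(SZ, SZ)), add(SZ, SSZ))
  [2] S(add(add(SZ, SZ), add(SZ, SSZ)))
  [3] S(add(S(add(Z, SZ)), add(SZ, SSZ)))
  [4] S(S(add(add(Z, SZ), add(SZ, SSZ))))
  [5] S(S(add(SZ, add(SZ, SSZ))))
  [6] S(S(S(add(Z, add(SZ, SSZ)))))
  [7] S(S(S(add(SZ, SSZ))))
  [8] S(S(S(S(add(Z, SSZ)))))
  [9] S^6(Z)

Answer: DIFFERENT — A ⇓ S^9(Z), B ⇓ S^6(Z)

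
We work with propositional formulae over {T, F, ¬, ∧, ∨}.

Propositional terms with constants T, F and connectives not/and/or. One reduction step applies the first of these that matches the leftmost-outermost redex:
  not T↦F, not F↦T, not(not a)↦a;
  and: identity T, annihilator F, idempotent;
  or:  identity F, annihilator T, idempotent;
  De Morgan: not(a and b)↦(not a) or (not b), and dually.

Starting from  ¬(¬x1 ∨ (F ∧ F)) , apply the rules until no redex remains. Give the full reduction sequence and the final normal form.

  start: ¬(¬x1 ∨ (F ∧ F))
  step 1: ¬¬x1 ∧ ¬(F ∧ F)
  step 2: x1 ∧ ¬(F ∧ F)
  step 3: x1 ∧ (¬F ∨ ¬F)
  step 4: x1 ∧ ¬F
  step 5: x1 ∧ T
  step 6: x1

Answer: normal form = x1  (in 6 steps)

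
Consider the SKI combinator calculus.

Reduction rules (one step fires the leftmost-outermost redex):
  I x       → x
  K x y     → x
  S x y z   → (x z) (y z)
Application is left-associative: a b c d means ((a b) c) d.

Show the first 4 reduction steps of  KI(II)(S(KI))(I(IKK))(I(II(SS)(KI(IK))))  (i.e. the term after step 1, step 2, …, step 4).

Answer: after 4 steps: I(I(IKK)(I(II(SS)(KI(IK)))))

Reduction:
  start: KI(II)(S(KI))(I(IKK))(I(II(SS)(KI(IK))))
  [1] I(S(KI))(I(IKK))(I(II(SS)(KI(IK))))
  [2] S(KI)(I(IKK))(I(II(SS)(KI(IK))))
  [3] KI(I(II(SS)(KI(IK))))(I(IKK)(I(II(SS)(KI(IK)))))
  [4] I(I(IKK)(I(II(SS)(KI(IK)))))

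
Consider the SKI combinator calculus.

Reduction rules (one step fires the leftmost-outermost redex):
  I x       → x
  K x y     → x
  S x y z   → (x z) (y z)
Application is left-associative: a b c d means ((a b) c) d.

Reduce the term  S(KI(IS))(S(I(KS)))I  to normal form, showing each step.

Answer: normal form = S(KS)I  (in 5 steps)

Reduction:
  start: S(KI(IS))(S(I(KS)))I
  [1] KI(IS)I(S(I(KS))I)
  [2] II(S(I(KS))I)
  [3] I(S(I(KS))I)
  [4] S(I(KS))I
  [5] S(KS)I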